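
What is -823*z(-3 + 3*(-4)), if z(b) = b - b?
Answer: 0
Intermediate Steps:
z(b) = 0
-823*z(-3 + 3*(-4)) = -823*0 = 0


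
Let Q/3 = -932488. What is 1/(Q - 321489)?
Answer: -1/3118953 ≈ -3.2062e-7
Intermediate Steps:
Q = -2797464 (Q = 3*(-932488) = -2797464)
1/(Q - 321489) = 1/(-2797464 - 321489) = 1/(-3118953) = -1/3118953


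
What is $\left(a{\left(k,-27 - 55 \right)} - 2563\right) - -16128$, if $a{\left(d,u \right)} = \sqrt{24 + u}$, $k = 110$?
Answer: $13565 + i \sqrt{58} \approx 13565.0 + 7.6158 i$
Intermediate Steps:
$\left(a{\left(k,-27 - 55 \right)} - 2563\right) - -16128 = \left(\sqrt{24 - 82} - 2563\right) - -16128 = \left(\sqrt{24 - 82} - 2563\right) + 16128 = \left(\sqrt{-58} - 2563\right) + 16128 = \left(i \sqrt{58} - 2563\right) + 16128 = \left(-2563 + i \sqrt{58}\right) + 16128 = 13565 + i \sqrt{58}$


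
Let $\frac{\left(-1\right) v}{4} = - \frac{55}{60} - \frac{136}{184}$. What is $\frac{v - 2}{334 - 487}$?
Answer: $- \frac{319}{10557} \approx -0.030217$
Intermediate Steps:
$v = \frac{457}{69}$ ($v = - 4 \left(- \frac{55}{60} - \frac{136}{184}\right) = - 4 \left(\left(-55\right) \frac{1}{60} - \frac{17}{23}\right) = - 4 \left(- \frac{11}{12} - \frac{17}{23}\right) = \left(-4\right) \left(- \frac{457}{276}\right) = \frac{457}{69} \approx 6.6232$)
$\frac{v - 2}{334 - 487} = \frac{\frac{457}{69} - 2}{334 - 487} = \frac{\frac{457}{69} + \left(-53 + 51\right)}{-153} = \left(\frac{457}{69} - 2\right) \left(- \frac{1}{153}\right) = \frac{319}{69} \left(- \frac{1}{153}\right) = - \frac{319}{10557}$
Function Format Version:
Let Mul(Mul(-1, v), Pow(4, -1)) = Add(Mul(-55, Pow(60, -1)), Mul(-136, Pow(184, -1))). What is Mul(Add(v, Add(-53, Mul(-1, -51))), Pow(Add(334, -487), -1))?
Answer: Rational(-319, 10557) ≈ -0.030217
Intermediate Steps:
v = Rational(457, 69) (v = Mul(-4, Add(Mul(-55, Pow(60, -1)), Mul(-136, Pow(184, -1)))) = Mul(-4, Add(Mul(-55, Rational(1, 60)), Mul(-136, Rational(1, 184)))) = Mul(-4, Add(Rational(-11, 12), Rational(-17, 23))) = Mul(-4, Rational(-457, 276)) = Rational(457, 69) ≈ 6.6232)
Mul(Add(v, Add(-53, Mul(-1, -51))), Pow(Add(334, -487), -1)) = Mul(Add(Rational(457, 69), Add(-53, Mul(-1, -51))), Pow(Add(334, -487), -1)) = Mul(Add(Rational(457, 69), Add(-53, 51)), Pow(-153, -1)) = Mul(Add(Rational(457, 69), -2), Rational(-1, 153)) = Mul(Rational(319, 69), Rational(-1, 153)) = Rational(-319, 10557)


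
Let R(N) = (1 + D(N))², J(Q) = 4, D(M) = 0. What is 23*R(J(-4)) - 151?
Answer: -128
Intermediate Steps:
R(N) = 1 (R(N) = (1 + 0)² = 1² = 1)
23*R(J(-4)) - 151 = 23*1 - 151 = 23 - 151 = -128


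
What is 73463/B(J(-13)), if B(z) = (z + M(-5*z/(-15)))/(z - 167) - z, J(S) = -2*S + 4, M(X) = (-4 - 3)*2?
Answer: -10064431/4126 ≈ -2439.3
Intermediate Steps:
M(X) = -14 (M(X) = -7*2 = -14)
J(S) = 4 - 2*S
B(z) = -z + (-14 + z)/(-167 + z) (B(z) = (z - 14)/(z - 167) - z = (-14 + z)/(-167 + z) - z = -z + (-14 + z)/(-167 + z))
73463/B(J(-13)) = 73463/(((-14 - (4 - 2*(-13))**2 + 168*(4 - 2*(-13)))/(-167 + (4 - 2*(-13))))) = 73463/(((-14 - (4 + 26)**2 + 168*(4 + 26))/(-167 + (4 + 26)))) = 73463/(((-14 - 1*30**2 + 168*30)/(-167 + 30))) = 73463/(((-14 - 1*900 + 5040)/(-137))) = 73463/((-(-14 - 900 + 5040)/137)) = 73463/((-1/137*4126)) = 73463/(-4126/137) = 73463*(-137/4126) = -10064431/4126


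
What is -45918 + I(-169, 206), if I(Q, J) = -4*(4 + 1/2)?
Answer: -45936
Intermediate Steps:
I(Q, J) = -18 (I(Q, J) = -4*(4 + ½) = -4*9/2 = -18)
-45918 + I(-169, 206) = -45918 - 18 = -45936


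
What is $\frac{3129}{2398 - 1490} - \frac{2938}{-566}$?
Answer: $\frac{2219359}{256964} \approx 8.6368$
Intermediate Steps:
$\frac{3129}{2398 - 1490} - \frac{2938}{-566} = \frac{3129}{908} - - \frac{1469}{283} = 3129 \cdot \frac{1}{908} + \frac{1469}{283} = \frac{3129}{908} + \frac{1469}{283} = \frac{2219359}{256964}$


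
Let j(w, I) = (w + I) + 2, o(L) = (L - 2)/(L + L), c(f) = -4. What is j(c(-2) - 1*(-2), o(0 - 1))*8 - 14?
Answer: -2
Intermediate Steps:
o(L) = (-2 + L)/(2*L) (o(L) = (-2 + L)/((2*L)) = (-2 + L)*(1/(2*L)) = (-2 + L)/(2*L))
j(w, I) = 2 + I + w (j(w, I) = (I + w) + 2 = 2 + I + w)
j(c(-2) - 1*(-2), o(0 - 1))*8 - 14 = (2 + (-2 + (0 - 1))/(2*(0 - 1)) + (-4 - 1*(-2)))*8 - 14 = (2 + (½)*(-2 - 1)/(-1) + (-4 + 2))*8 - 14 = (2 + (½)*(-1)*(-3) - 2)*8 - 14 = (2 + 3/2 - 2)*8 - 14 = (3/2)*8 - 14 = 12 - 14 = -2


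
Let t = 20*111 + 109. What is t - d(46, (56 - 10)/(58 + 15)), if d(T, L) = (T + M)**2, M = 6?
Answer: -375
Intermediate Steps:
d(T, L) = (6 + T)**2 (d(T, L) = (T + 6)**2 = (6 + T)**2)
t = 2329 (t = 2220 + 109 = 2329)
t - d(46, (56 - 10)/(58 + 15)) = 2329 - (6 + 46)**2 = 2329 - 1*52**2 = 2329 - 1*2704 = 2329 - 2704 = -375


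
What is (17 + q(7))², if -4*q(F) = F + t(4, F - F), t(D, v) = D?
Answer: 3249/16 ≈ 203.06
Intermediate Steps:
q(F) = -1 - F/4 (q(F) = -(F + 4)/4 = -(4 + F)/4 = -1 - F/4)
(17 + q(7))² = (17 + (-1 - ¼*7))² = (17 + (-1 - 7/4))² = (17 - 11/4)² = (57/4)² = 3249/16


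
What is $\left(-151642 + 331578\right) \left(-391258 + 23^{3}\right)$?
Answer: $-68212118176$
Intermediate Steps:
$\left(-151642 + 331578\right) \left(-391258 + 23^{3}\right) = 179936 \left(-391258 + 12167\right) = 179936 \left(-379091\right) = -68212118176$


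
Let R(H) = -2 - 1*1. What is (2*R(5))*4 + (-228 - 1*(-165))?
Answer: -87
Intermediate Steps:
R(H) = -3 (R(H) = -2 - 1 = -3)
(2*R(5))*4 + (-228 - 1*(-165)) = (2*(-3))*4 + (-228 - 1*(-165)) = -6*4 + (-228 + 165) = -24 - 63 = -87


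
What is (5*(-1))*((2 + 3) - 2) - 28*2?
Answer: -71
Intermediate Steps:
(5*(-1))*((2 + 3) - 2) - 28*2 = -5*(5 - 2) - 56 = -5*3 - 56 = -15 - 56 = -71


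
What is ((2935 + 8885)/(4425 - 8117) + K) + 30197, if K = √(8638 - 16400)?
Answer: 27868876/923 + I*√7762 ≈ 30194.0 + 88.102*I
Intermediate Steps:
K = I*√7762 (K = √(-7762) = I*√7762 ≈ 88.102*I)
((2935 + 8885)/(4425 - 8117) + K) + 30197 = ((2935 + 8885)/(4425 - 8117) + I*√7762) + 30197 = (11820/(-3692) + I*√7762) + 30197 = (11820*(-1/3692) + I*√7762) + 30197 = (-2955/923 + I*√7762) + 30197 = 27868876/923 + I*√7762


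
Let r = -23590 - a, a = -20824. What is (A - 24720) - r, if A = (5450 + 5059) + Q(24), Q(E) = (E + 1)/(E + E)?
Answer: -549335/48 ≈ -11444.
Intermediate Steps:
Q(E) = (1 + E)/(2*E) (Q(E) = (1 + E)/((2*E)) = (1 + E)*(1/(2*E)) = (1 + E)/(2*E))
A = 504457/48 (A = (5450 + 5059) + (½)*(1 + 24)/24 = 10509 + (½)*(1/24)*25 = 10509 + 25/48 = 504457/48 ≈ 10510.)
r = -2766 (r = -23590 - 1*(-20824) = -23590 + 20824 = -2766)
(A - 24720) - r = (504457/48 - 24720) - 1*(-2766) = -682103/48 + 2766 = -549335/48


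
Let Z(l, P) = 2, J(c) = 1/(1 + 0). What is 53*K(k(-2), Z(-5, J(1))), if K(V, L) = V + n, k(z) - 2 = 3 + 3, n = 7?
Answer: 795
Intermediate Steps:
J(c) = 1 (J(c) = 1/1 = 1)
k(z) = 8 (k(z) = 2 + (3 + 3) = 2 + 6 = 8)
K(V, L) = 7 + V (K(V, L) = V + 7 = 7 + V)
53*K(k(-2), Z(-5, J(1))) = 53*(7 + 8) = 53*15 = 795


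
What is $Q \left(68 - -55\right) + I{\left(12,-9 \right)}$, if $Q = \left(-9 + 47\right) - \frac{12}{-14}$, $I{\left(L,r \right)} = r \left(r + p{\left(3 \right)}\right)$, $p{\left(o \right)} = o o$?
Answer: $\frac{33456}{7} \approx 4779.4$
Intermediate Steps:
$p{\left(o \right)} = o^{2}$
$I{\left(L,r \right)} = r \left(9 + r\right)$ ($I{\left(L,r \right)} = r \left(r + 3^{2}\right) = r \left(r + 9\right) = r \left(9 + r\right)$)
$Q = \frac{272}{7}$ ($Q = 38 - - \frac{6}{7} = 38 + \frac{6}{7} = \frac{272}{7} \approx 38.857$)
$Q \left(68 - -55\right) + I{\left(12,-9 \right)} = \frac{272 \left(68 - -55\right)}{7} - 9 \left(9 - 9\right) = \frac{272 \left(68 + 55\right)}{7} - 0 = \frac{272}{7} \cdot 123 + 0 = \frac{33456}{7} + 0 = \frac{33456}{7}$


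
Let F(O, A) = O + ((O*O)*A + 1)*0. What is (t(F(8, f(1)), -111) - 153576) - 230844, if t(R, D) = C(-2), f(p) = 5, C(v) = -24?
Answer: -384444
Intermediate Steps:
F(O, A) = O (F(O, A) = O + (O**2*A + 1)*0 = O + (A*O**2 + 1)*0 = O + (1 + A*O**2)*0 = O + 0 = O)
t(R, D) = -24
(t(F(8, f(1)), -111) - 153576) - 230844 = (-24 - 153576) - 230844 = -153600 - 230844 = -384444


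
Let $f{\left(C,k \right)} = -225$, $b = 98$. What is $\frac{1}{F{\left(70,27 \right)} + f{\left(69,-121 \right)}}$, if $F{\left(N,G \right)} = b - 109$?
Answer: $- \frac{1}{236} \approx -0.0042373$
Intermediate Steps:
$F{\left(N,G \right)} = -11$ ($F{\left(N,G \right)} = 98 - 109 = -11$)
$\frac{1}{F{\left(70,27 \right)} + f{\left(69,-121 \right)}} = \frac{1}{-11 - 225} = \frac{1}{-236} = - \frac{1}{236}$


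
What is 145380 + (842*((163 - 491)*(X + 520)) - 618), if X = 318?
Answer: -231290726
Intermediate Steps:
145380 + (842*((163 - 491)*(X + 520)) - 618) = 145380 + (842*((163 - 491)*(318 + 520)) - 618) = 145380 + (842*(-328*838) - 618) = 145380 + (842*(-274864) - 618) = 145380 + (-231435488 - 618) = 145380 - 231436106 = -231290726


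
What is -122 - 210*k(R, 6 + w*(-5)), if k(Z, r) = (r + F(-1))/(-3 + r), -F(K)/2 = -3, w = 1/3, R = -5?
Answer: -3499/2 ≈ -1749.5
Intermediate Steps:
w = ⅓ ≈ 0.33333
F(K) = 6 (F(K) = -2*(-3) = 6)
k(Z, r) = (6 + r)/(-3 + r) (k(Z, r) = (r + 6)/(-3 + r) = (6 + r)/(-3 + r))
-122 - 210*k(R, 6 + w*(-5)) = -122 - 210*(6 + (6 + (⅓)*(-5)))/(-3 + (6 + (⅓)*(-5))) = -122 - 210*(6 + (6 - 5/3))/(-3 + (6 - 5/3)) = -122 - 210*(6 + 13/3)/(-3 + 13/3) = -122 - 210*31/(4/3*3) = -122 - 315*31/(2*3) = -122 - 210*31/4 = -122 - 3255/2 = -3499/2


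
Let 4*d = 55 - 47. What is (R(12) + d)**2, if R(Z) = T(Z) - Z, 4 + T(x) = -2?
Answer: 256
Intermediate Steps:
d = 2 (d = (55 - 47)/4 = (1/4)*8 = 2)
T(x) = -6 (T(x) = -4 - 2 = -6)
R(Z) = -6 - Z
(R(12) + d)**2 = ((-6 - 1*12) + 2)**2 = ((-6 - 12) + 2)**2 = (-18 + 2)**2 = (-16)**2 = 256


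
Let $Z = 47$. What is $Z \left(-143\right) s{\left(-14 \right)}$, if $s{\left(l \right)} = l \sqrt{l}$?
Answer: $94094 i \sqrt{14} \approx 3.5207 \cdot 10^{5} i$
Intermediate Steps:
$s{\left(l \right)} = l^{\frac{3}{2}}$
$Z \left(-143\right) s{\left(-14 \right)} = 47 \left(-143\right) \left(-14\right)^{\frac{3}{2}} = - 6721 \left(- 14 i \sqrt{14}\right) = 94094 i \sqrt{14}$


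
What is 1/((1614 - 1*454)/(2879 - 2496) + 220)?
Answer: 383/85420 ≈ 0.0044837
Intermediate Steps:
1/((1614 - 1*454)/(2879 - 2496) + 220) = 1/((1614 - 454)/383 + 220) = 1/(1160*(1/383) + 220) = 1/(1160/383 + 220) = 1/(85420/383) = 383/85420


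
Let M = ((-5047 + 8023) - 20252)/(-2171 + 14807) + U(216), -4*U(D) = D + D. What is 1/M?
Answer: -3159/345491 ≈ -0.0091435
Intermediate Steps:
U(D) = -D/2 (U(D) = -(D + D)/4 = -D/2)
M = -345491/3159 (M = ((-5047 + 8023) - 20252)/(-2171 + 14807) - ½*216 = (2976 - 20252)/12636 - 108 = -17276*1/12636 - 108 = -4319/3159 - 108 = -345491/3159 ≈ -109.37)
1/M = 1/(-345491/3159) = -3159/345491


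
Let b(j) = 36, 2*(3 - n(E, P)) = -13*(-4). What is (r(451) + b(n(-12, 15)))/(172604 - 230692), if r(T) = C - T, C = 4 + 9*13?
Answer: 147/29044 ≈ 0.0050613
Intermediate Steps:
n(E, P) = -23 (n(E, P) = 3 - (-13)*(-4)/2 = 3 - ½*52 = 3 - 26 = -23)
C = 121 (C = 4 + 117 = 121)
r(T) = 121 - T
(r(451) + b(n(-12, 15)))/(172604 - 230692) = ((121 - 1*451) + 36)/(172604 - 230692) = ((121 - 451) + 36)/(-58088) = (-330 + 36)*(-1/58088) = -294*(-1/58088) = 147/29044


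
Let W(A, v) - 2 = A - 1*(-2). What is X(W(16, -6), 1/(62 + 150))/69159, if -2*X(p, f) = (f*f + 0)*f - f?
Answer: 14981/439303869568 ≈ 3.4102e-8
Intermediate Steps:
W(A, v) = 4 + A (W(A, v) = 2 + (A - 1*(-2)) = 2 + (A + 2) = 2 + (2 + A) = 4 + A)
X(p, f) = f/2 - f**3/2 (X(p, f) = -((f*f + 0)*f - f)/2 = -((f**2 + 0)*f - f)/2 = -(f**2*f - f)/2 = -(f**3 - f)/2 = f/2 - f**3/2)
X(W(16, -6), 1/(62 + 150))/69159 = ((1 - (1/(62 + 150))**2)/(2*(62 + 150)))/69159 = ((1/2)*(1 - (1/212)**2)/212)*(1/69159) = ((1/2)*(1/212)*(1 - (1/212)**2))*(1/69159) = ((1/2)*(1/212)*(1 - 1*1/44944))*(1/69159) = ((1/2)*(1/212)*(1 - 1/44944))*(1/69159) = ((1/2)*(1/212)*(44943/44944))*(1/69159) = (44943/19056256)*(1/69159) = 14981/439303869568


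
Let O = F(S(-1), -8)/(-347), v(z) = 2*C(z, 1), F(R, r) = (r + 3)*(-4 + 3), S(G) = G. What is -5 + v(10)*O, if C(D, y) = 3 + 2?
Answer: -1785/347 ≈ -5.1441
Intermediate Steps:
C(D, y) = 5
F(R, r) = -3 - r (F(R, r) = (3 + r)*(-1) = -3 - r)
v(z) = 10 (v(z) = 2*5 = 10)
O = -5/347 (O = (-3 - 1*(-8))/(-347) = (-3 + 8)*(-1/347) = 5*(-1/347) = -5/347 ≈ -0.014409)
-5 + v(10)*O = -5 + 10*(-5/347) = -5 - 50/347 = -1785/347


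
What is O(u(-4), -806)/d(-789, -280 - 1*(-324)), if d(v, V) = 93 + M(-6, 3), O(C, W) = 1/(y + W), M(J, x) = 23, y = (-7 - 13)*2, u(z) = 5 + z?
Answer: -1/98136 ≈ -1.0190e-5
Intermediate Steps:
y = -40 (y = -20*2 = -40)
O(C, W) = 1/(-40 + W)
d(v, V) = 116 (d(v, V) = 93 + 23 = 116)
O(u(-4), -806)/d(-789, -280 - 1*(-324)) = 1/(-40 - 806*116) = (1/116)/(-846) = -1/846*1/116 = -1/98136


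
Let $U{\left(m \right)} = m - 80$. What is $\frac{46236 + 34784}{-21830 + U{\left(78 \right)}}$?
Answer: $- \frac{20255}{5458} \approx -3.7111$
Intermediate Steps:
$U{\left(m \right)} = -80 + m$ ($U{\left(m \right)} = m - 80 = -80 + m$)
$\frac{46236 + 34784}{-21830 + U{\left(78 \right)}} = \frac{46236 + 34784}{-21830 + \left(-80 + 78\right)} = \frac{81020}{-21830 - 2} = \frac{81020}{-21832} = 81020 \left(- \frac{1}{21832}\right) = - \frac{20255}{5458}$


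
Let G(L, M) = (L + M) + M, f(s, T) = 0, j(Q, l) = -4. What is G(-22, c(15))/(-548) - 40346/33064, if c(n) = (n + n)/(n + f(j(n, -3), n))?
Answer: -2689307/2264884 ≈ -1.1874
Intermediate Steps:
c(n) = 2 (c(n) = (n + n)/(n + 0) = (2*n)/n = 2)
G(L, M) = L + 2*M
G(-22, c(15))/(-548) - 40346/33064 = (-22 + 2*2)/(-548) - 40346/33064 = (-22 + 4)*(-1/548) - 40346*1/33064 = -18*(-1/548) - 20173/16532 = 9/274 - 20173/16532 = -2689307/2264884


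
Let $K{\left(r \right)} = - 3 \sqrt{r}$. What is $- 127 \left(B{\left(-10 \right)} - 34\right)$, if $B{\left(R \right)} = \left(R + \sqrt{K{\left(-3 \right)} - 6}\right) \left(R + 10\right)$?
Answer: $4318$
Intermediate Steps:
$B{\left(R \right)} = \left(10 + R\right) \left(R + \sqrt{-6 - 3 i \sqrt{3}}\right)$ ($B{\left(R \right)} = \left(R + \sqrt{- 3 \sqrt{-3} - 6}\right) \left(R + 10\right) = \left(R + \sqrt{- 3 i \sqrt{3} - 6}\right) \left(10 + R\right) = \left(R + \sqrt{-6 - 3 i \sqrt{3}}\right) \left(10 + R\right) = \left(10 + R\right) \left(R + \sqrt{-6 - 3 i \sqrt{3}}\right)$)
$- 127 \left(B{\left(-10 \right)} - 34\right) = - 127 \left(\left(\left(-10\right)^{2} + 10 \left(-10\right) + 10 \sqrt{-6 - 3 i \sqrt{3}} - 10 \sqrt{-6 - 3 i \sqrt{3}}\right) - 34\right) = - 127 \left(\left(100 - 100 + 10 \sqrt{-6 - 3 i \sqrt{3}} - 10 \sqrt{-6 - 3 i \sqrt{3}}\right) - 34\right) = - 127 \left(0 - 34\right) = \left(-127\right) \left(-34\right) = 4318$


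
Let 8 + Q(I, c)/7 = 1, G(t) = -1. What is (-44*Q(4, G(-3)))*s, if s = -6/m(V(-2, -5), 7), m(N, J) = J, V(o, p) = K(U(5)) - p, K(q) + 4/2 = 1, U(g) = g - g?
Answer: -1848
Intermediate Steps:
Q(I, c) = -49 (Q(I, c) = -56 + 7*1 = -56 + 7 = -49)
U(g) = 0
K(q) = -1 (K(q) = -2 + 1 = -1)
V(o, p) = -1 - p
s = -6/7 ≈ -0.85714
(-44*Q(4, G(-3)))*s = -44*(-49)*(-6/7) = 2156*(-6/7) = -1848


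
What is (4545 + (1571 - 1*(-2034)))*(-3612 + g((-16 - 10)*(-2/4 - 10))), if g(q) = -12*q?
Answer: -56137200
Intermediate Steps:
(4545 + (1571 - 1*(-2034)))*(-3612 + g((-16 - 10)*(-2/4 - 10))) = (4545 + (1571 - 1*(-2034)))*(-3612 - 12*(-16 - 10)*(-2/4 - 10)) = (4545 + (1571 + 2034))*(-3612 - (-312)*(-2*¼ - 10)) = (4545 + 3605)*(-3612 - (-312)*(-½ - 10)) = 8150*(-3612 - (-312)*(-21)/2) = 8150*(-3612 - 12*273) = 8150*(-3612 - 3276) = 8150*(-6888) = -56137200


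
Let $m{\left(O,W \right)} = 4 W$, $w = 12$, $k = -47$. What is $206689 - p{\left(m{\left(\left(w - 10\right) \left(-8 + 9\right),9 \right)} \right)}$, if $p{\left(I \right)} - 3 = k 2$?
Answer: $206780$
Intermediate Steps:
$p{\left(I \right)} = -91$ ($p{\left(I \right)} = 3 - 94 = -91$)
$206689 - p{\left(m{\left(\left(w - 10\right) \left(-8 + 9\right),9 \right)} \right)} = 206689 - -91 = 206689 + 91 = 206780$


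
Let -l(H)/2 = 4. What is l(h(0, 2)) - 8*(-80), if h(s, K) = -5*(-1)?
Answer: 632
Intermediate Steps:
h(s, K) = 5
l(H) = -8 (l(H) = -2*4 = -8)
l(h(0, 2)) - 8*(-80) = -8 - 8*(-80) = -8 + 640 = 632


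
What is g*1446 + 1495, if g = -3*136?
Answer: -588473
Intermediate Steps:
g = -408
g*1446 + 1495 = -408*1446 + 1495 = -589968 + 1495 = -588473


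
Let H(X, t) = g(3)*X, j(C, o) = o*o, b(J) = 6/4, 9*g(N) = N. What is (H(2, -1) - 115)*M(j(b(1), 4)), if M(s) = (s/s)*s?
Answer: -5488/3 ≈ -1829.3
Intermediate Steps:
g(N) = N/9
b(J) = 3/2 (b(J) = 6*(1/4) = 3/2)
j(C, o) = o**2
H(X, t) = X/3 (H(X, t) = ((1/9)*3)*X = X/3)
M(s) = s (M(s) = 1*s = s)
(H(2, -1) - 115)*M(j(b(1), 4)) = ((1/3)*2 - 115)*4**2 = (2/3 - 115)*16 = -343/3*16 = -5488/3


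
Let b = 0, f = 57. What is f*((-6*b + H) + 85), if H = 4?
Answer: 5073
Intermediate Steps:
f*((-6*b + H) + 85) = 57*((-6*0 + 4) + 85) = 57*((0 + 4) + 85) = 57*(4 + 85) = 57*89 = 5073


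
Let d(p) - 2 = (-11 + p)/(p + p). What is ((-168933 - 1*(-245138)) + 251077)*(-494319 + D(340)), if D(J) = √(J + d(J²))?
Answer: -161781710958 + 163641*√158371978/340 ≈ -1.6178e+11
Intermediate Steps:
d(p) = 2 + (-11 + p)/(2*p) (d(p) = 2 + (-11 + p)/(p + p) = 2 + (-11 + p)/((2*p)) = 2 + (-11 + p)*(1/(2*p)) = 2 + (-11 + p)/(2*p))
D(J) = √(J + (-11 + 5*J²)/(2*J²)) (D(J) = √(J + (-11 + 5*J²)/(2*(J²))) = √(J + (-11 + 5*J²)/(2*J²)))
((-168933 - 1*(-245138)) + 251077)*(-494319 + D(340)) = ((-168933 - 1*(-245138)) + 251077)*(-494319 + √(10 - 22/340² + 4*340)/2) = ((-168933 + 245138) + 251077)*(-494319 + √(10 - 22*1/115600 + 1360)/2) = (76205 + 251077)*(-494319 + √(10 - 11/57800 + 1360)/2) = 327282*(-494319 + √(79185989/57800)/2) = 327282*(-494319 + (√158371978/340)/2) = 327282*(-494319 + √158371978/680) = -161781710958 + 163641*√158371978/340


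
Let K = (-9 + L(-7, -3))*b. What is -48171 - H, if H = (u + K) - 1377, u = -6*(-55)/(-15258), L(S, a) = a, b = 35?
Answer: -117929027/2543 ≈ -46374.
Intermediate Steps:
u = -55/2543 (u = 330*(-1/15258) = -55/2543 ≈ -0.021628)
K = -420 (K = (-9 - 3)*35 = -12*35 = -420)
H = -4569826/2543 (H = (-55/2543 - 420) - 1377 = -1068115/2543 - 1377 = -4569826/2543 ≈ -1797.0)
-48171 - H = -48171 - 1*(-4569826/2543) = -48171 + 4569826/2543 = -117929027/2543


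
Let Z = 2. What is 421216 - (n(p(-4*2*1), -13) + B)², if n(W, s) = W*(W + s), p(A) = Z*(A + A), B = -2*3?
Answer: -1635140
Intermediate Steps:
B = -6
p(A) = 4*A (p(A) = 2*(A + A) = 2*(2*A) = 4*A)
421216 - (n(p(-4*2*1), -13) + B)² = 421216 - ((4*(-4*2*1))*(4*(-4*2*1) - 13) - 6)² = 421216 - ((4*(-8*1))*(4*(-8*1) - 13) - 6)² = 421216 - ((4*(-8))*(4*(-8) - 13) - 6)² = 421216 - (-32*(-32 - 13) - 6)² = 421216 - (-32*(-45) - 6)² = 421216 - (1440 - 6)² = 421216 - 1*1434² = 421216 - 1*2056356 = 421216 - 2056356 = -1635140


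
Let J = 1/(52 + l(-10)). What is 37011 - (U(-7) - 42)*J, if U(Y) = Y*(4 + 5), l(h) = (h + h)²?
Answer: 16729077/452 ≈ 37011.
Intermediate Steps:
l(h) = 4*h² (l(h) = (2*h)² = 4*h²)
J = 1/452 (J = 1/(52 + 4*(-10)²) = 1/(52 + 4*100) = 1/(52 + 400) = 1/452 ≈ 0.0022124)
U(Y) = 9*Y (U(Y) = Y*9 = 9*Y)
37011 - (U(-7) - 42)*J = 37011 - (9*(-7) - 42)/452 = 37011 - (-63 - 42)/452 = 37011 - (-105)/452 = 37011 - 1*(-105/452) = 37011 + 105/452 = 16729077/452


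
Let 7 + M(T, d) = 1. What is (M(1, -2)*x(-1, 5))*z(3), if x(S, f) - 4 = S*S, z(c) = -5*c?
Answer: 450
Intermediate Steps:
M(T, d) = -6 (M(T, d) = -7 + 1 = -6)
x(S, f) = 4 + S² (x(S, f) = 4 + S*S = 4 + S²)
(M(1, -2)*x(-1, 5))*z(3) = (-6*(4 + (-1)²))*(-5*3) = -6*(4 + 1)*(-15) = -6*5*(-15) = -30*(-15) = 450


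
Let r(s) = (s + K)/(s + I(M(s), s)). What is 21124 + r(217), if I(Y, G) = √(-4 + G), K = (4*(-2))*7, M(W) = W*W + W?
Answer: 990243561/46876 - 161*√213/46876 ≈ 21125.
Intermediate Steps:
M(W) = W + W² (M(W) = W² + W = W + W²)
K = -56 (K = -8*7 = -56)
r(s) = (-56 + s)/(s + √(-4 + s)) (r(s) = (s - 56)/(s + √(-4 + s)) = (-56 + s)/(s + √(-4 + s)))
21124 + r(217) = 21124 + (-56 + 217)/(217 + √(-4 + 217)) = 21124 + 161/(217 + √213)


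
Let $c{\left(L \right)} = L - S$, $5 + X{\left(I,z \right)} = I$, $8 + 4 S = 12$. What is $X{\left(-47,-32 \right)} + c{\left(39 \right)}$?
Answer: $-14$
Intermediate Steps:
$S = 1$ ($S = -2 + \frac{1}{4} \cdot 12 = -2 + 3 = 1$)
$X{\left(I,z \right)} = -5 + I$
$c{\left(L \right)} = -1 + L$ ($c{\left(L \right)} = L - 1 = -1 + L$)
$X{\left(-47,-32 \right)} + c{\left(39 \right)} = \left(-5 - 47\right) + \left(-1 + 39\right) = -52 + 38 = -14$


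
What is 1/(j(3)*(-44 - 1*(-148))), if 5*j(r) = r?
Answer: 5/312 ≈ 0.016026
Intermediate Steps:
j(r) = r/5
1/(j(3)*(-44 - 1*(-148))) = 1/(((⅕)*3)*(-44 - 1*(-148))) = 1/(3*(-44 + 148)/5) = 1/((⅗)*104) = 1/(312/5) = 5/312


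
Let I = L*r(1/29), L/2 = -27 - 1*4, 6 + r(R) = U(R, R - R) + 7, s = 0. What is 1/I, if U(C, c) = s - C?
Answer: -29/1736 ≈ -0.016705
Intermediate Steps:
U(C, c) = -C (U(C, c) = 0 - C = -C)
r(R) = 1 - R (r(R) = -6 + (-R + 7) = -6 + (7 - R) = 1 - R)
L = -62 (L = 2*(-27 - 1*4) = 2*(-27 - 4) = 2*(-31) = -62)
I = -1736/29 (I = -62*(1 - 1/29) = -62*28/29 = -1736/29 ≈ -59.862)
1/I = 1/(-1736/29) = -29/1736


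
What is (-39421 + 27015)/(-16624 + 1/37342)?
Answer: 463264852/620773407 ≈ 0.74627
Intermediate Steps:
(-39421 + 27015)/(-16624 + 1/37342) = -12406/(-16624 + 1/37342) = -12406/(-620773407/37342) = -12406*(-37342/620773407) = 463264852/620773407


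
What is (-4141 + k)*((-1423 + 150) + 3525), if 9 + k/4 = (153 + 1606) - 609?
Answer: 952596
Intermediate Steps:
k = 4564 (k = -36 + 4*((153 + 1606) - 609) = -36 + 4*(1759 - 609) = -36 + 4*1150 = -36 + 4600 = 4564)
(-4141 + k)*((-1423 + 150) + 3525) = (-4141 + 4564)*((-1423 + 150) + 3525) = 423*(-1273 + 3525) = 423*2252 = 952596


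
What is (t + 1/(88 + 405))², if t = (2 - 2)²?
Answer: 1/243049 ≈ 4.1144e-6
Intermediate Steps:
t = 0 (t = 0² = 0)
(t + 1/(88 + 405))² = (0 + 1/(88 + 405))² = (0 + 1/493)² = (1/493)² = 1/243049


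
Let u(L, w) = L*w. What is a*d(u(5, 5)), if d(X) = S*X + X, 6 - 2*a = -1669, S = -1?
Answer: 0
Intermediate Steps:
a = 1675/2 (a = 3 - 1/2*(-1669) = 3 + 1669/2 = 1675/2 ≈ 837.50)
d(X) = 0 (d(X) = -X + X = 0)
a*d(u(5, 5)) = (1675/2)*0 = 0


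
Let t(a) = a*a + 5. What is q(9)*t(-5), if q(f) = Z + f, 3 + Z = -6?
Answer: 0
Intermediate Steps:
Z = -9 (Z = -3 - 6 = -9)
t(a) = 5 + a² (t(a) = a² + 5 = 5 + a²)
q(f) = -9 + f
q(9)*t(-5) = (-9 + 9)*(5 + (-5)²) = 0*(5 + 25) = 0*30 = 0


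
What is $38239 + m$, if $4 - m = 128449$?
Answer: $-90206$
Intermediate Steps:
$m = -128445$ ($m = 4 - 128449 = -128445$)
$38239 + m = 38239 - 128445 = -90206$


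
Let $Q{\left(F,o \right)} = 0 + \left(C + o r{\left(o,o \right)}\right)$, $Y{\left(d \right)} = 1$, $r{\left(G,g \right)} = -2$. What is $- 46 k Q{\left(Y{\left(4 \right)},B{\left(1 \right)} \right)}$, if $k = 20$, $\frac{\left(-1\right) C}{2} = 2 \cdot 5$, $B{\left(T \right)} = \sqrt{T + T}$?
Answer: $18400 + 1840 \sqrt{2} \approx 21002.0$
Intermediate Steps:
$B{\left(T \right)} = \sqrt{2} \sqrt{T}$ ($B{\left(T \right)} = \sqrt{2 T} = \sqrt{2} \sqrt{T}$)
$C = -20$ ($C = - 2 \cdot 2 \cdot 5 = \left(-2\right) 10 = -20$)
$Q{\left(F,o \right)} = -20 - 2 o$ ($Q{\left(F,o \right)} = 0 + \left(-20 + o \left(-2\right)\right) = 0 - \left(20 + 2 o\right) = -20 - 2 o$)
$- 46 k Q{\left(Y{\left(4 \right)},B{\left(1 \right)} \right)} = \left(-46\right) 20 \left(-20 - 2 \sqrt{2} \sqrt{1}\right) = - 920 \left(-20 - 2 \sqrt{2} \cdot 1\right) = - 920 \left(-20 - 2 \sqrt{2}\right) = 18400 + 1840 \sqrt{2}$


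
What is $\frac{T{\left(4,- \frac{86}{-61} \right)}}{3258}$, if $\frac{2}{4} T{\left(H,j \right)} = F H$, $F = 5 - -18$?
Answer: $\frac{92}{1629} \approx 0.056476$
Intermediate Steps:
$F = 23$ ($F = 5 + 18 = 23$)
$T{\left(H,j \right)} = 46 H$ ($T{\left(H,j \right)} = 2 \cdot 23 H = 46 H$)
$\frac{T{\left(4,- \frac{86}{-61} \right)}}{3258} = \frac{46 \cdot 4}{3258} = 184 \cdot \frac{1}{3258} = \frac{92}{1629}$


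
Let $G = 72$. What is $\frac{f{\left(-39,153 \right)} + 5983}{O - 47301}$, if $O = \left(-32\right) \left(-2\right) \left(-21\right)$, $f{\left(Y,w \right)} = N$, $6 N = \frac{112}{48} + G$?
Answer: $- \frac{107917}{875610} \approx -0.12325$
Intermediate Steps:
$N = \frac{223}{18}$ ($N = \frac{\frac{112}{48} + 72}{6} = \frac{112 \cdot \frac{1}{48} + 72}{6} = \frac{\frac{7}{3} + 72}{6} = \frac{1}{6} \cdot \frac{223}{3} = \frac{223}{18} \approx 12.389$)
$f{\left(Y,w \right)} = \frac{223}{18}$
$O = -1344$ ($O = 64 \left(-21\right) = -1344$)
$\frac{f{\left(-39,153 \right)} + 5983}{O - 47301} = \frac{\frac{223}{18} + 5983}{-1344 - 47301} = \frac{107917}{18 \left(-48645\right)} = \frac{107917}{18} \left(- \frac{1}{48645}\right) = - \frac{107917}{875610}$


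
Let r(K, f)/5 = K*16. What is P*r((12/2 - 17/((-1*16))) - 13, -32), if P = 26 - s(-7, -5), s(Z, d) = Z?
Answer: -15675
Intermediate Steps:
P = 33 (P = 26 - 1*(-7) = 26 + 7 = 33)
r(K, f) = 80*K (r(K, f) = 5*(K*16) = 5*(16*K) = 80*K)
P*r((12/2 - 17/((-1*16))) - 13, -32) = 33*(80*((12/2 - 17/((-1*16))) - 13)) = 33*(80*((12*(1/2) - 17/(-16)) - 13)) = 33*(80*((6 - 17*(-1/16)) - 13)) = 33*(80*((6 + 17/16) - 13)) = 33*(80*(113/16 - 13)) = 33*(80*(-95/16)) = 33*(-475) = -15675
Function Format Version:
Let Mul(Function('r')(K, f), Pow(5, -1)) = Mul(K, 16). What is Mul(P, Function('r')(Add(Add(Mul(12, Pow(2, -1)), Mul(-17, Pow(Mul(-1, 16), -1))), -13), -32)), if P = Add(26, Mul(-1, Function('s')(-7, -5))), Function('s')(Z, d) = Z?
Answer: -15675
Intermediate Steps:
P = 33 (P = Add(26, Mul(-1, -7)) = Add(26, 7) = 33)
Function('r')(K, f) = Mul(80, K) (Function('r')(K, f) = Mul(5, Mul(K, 16)) = Mul(5, Mul(16, K)) = Mul(80, K))
Mul(P, Function('r')(Add(Add(Mul(12, Pow(2, -1)), Mul(-17, Pow(Mul(-1, 16), -1))), -13), -32)) = Mul(33, Mul(80, Add(Add(Mul(12, Pow(2, -1)), Mul(-17, Pow(Mul(-1, 16), -1))), -13))) = Mul(33, Mul(80, Add(Add(Mul(12, Rational(1, 2)), Mul(-17, Pow(-16, -1))), -13))) = Mul(33, Mul(80, Add(Add(6, Mul(-17, Rational(-1, 16))), -13))) = Mul(33, Mul(80, Add(Add(6, Rational(17, 16)), -13))) = Mul(33, Mul(80, Add(Rational(113, 16), -13))) = Mul(33, Mul(80, Rational(-95, 16))) = Mul(33, -475) = -15675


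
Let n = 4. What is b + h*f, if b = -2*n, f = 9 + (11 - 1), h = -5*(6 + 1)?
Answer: -673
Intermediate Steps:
h = -35 (h = -5*7 = -35)
f = 19 (f = 9 + 10 = 19)
b = -8 (b = -2*4 = -8)
b + h*f = -8 - 35*19 = -8 - 665 = -673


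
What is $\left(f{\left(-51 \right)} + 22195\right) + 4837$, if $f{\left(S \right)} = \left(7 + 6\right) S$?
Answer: $26369$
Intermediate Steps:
$f{\left(S \right)} = 13 S$
$\left(f{\left(-51 \right)} + 22195\right) + 4837 = \left(13 \left(-51\right) + 22195\right) + 4837 = \left(-663 + 22195\right) + 4837 = 21532 + 4837 = 26369$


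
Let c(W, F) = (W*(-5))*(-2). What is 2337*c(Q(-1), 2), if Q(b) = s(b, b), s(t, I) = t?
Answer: -23370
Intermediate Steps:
Q(b) = b
c(W, F) = 10*W (c(W, F) = -5*W*(-2) = 10*W)
2337*c(Q(-1), 2) = 2337*(10*(-1)) = 2337*(-10) = -23370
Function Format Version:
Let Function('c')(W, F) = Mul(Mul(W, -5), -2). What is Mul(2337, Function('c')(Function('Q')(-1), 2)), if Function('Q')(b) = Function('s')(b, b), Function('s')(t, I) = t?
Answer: -23370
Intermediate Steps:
Function('Q')(b) = b
Function('c')(W, F) = Mul(10, W) (Function('c')(W, F) = Mul(Mul(-5, W), -2) = Mul(10, W))
Mul(2337, Function('c')(Function('Q')(-1), 2)) = Mul(2337, Mul(10, -1)) = Mul(2337, -10) = -23370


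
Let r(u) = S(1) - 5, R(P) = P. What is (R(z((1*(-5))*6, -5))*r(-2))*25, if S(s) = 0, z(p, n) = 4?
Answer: -500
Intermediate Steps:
r(u) = -5 (r(u) = 0 - 5 = -5)
(R(z((1*(-5))*6, -5))*r(-2))*25 = (4*(-5))*25 = -20*25 = -500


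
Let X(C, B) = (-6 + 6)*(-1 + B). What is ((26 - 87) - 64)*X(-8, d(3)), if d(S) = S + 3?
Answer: 0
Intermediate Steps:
d(S) = 3 + S
X(C, B) = 0 (X(C, B) = 0*(-1 + B) = 0)
((26 - 87) - 64)*X(-8, d(3)) = ((26 - 87) - 64)*0 = (-61 - 64)*0 = -125*0 = 0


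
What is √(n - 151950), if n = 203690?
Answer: 2*√12935 ≈ 227.46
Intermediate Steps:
√(n - 151950) = √(203690 - 151950) = √51740 = 2*√12935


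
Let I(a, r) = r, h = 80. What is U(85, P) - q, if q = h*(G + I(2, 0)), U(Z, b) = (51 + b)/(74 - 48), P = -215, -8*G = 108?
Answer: 13958/13 ≈ 1073.7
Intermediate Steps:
G = -27/2 (G = -⅛*108 = -27/2 ≈ -13.500)
U(Z, b) = 51/26 + b/26 (U(Z, b) = (51 + b)/26 = (51 + b)*(1/26) = 51/26 + b/26)
q = -1080 (q = 80*(-27/2 + 0) = 80*(-27/2) = -1080)
U(85, P) - q = (51/26 + (1/26)*(-215)) - 1*(-1080) = (51/26 - 215/26) + 1080 = -82/13 + 1080 = 13958/13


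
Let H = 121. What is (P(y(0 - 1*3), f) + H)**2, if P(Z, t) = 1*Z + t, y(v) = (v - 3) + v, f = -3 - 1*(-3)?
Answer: 12544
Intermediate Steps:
f = 0 (f = -3 + 3 = 0)
y(v) = -3 + 2*v (y(v) = (-3 + v) + v = -3 + 2*v)
P(Z, t) = Z + t
(P(y(0 - 1*3), f) + H)**2 = (((-3 + 2*(0 - 1*3)) + 0) + 121)**2 = (((-3 + 2*(0 - 3)) + 0) + 121)**2 = (((-3 + 2*(-3)) + 0) + 121)**2 = (((-3 - 6) + 0) + 121)**2 = ((-9 + 0) + 121)**2 = (-9 + 121)**2 = 112**2 = 12544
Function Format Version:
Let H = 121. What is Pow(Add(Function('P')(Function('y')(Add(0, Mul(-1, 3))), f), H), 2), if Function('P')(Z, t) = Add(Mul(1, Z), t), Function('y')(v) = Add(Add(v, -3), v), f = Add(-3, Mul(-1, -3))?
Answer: 12544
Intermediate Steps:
f = 0 (f = Add(-3, 3) = 0)
Function('y')(v) = Add(-3, Mul(2, v)) (Function('y')(v) = Add(Add(-3, v), v) = Add(-3, Mul(2, v)))
Function('P')(Z, t) = Add(Z, t)
Pow(Add(Function('P')(Function('y')(Add(0, Mul(-1, 3))), f), H), 2) = Pow(Add(Add(Add(-3, Mul(2, Add(0, Mul(-1, 3)))), 0), 121), 2) = Pow(Add(Add(Add(-3, Mul(2, Add(0, -3))), 0), 121), 2) = Pow(Add(Add(Add(-3, Mul(2, -3)), 0), 121), 2) = Pow(Add(Add(Add(-3, -6), 0), 121), 2) = Pow(Add(Add(-9, 0), 121), 2) = Pow(Add(-9, 121), 2) = Pow(112, 2) = 12544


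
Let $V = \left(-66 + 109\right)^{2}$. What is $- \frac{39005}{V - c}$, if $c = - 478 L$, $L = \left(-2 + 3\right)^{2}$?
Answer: $- \frac{39005}{2327} \approx -16.762$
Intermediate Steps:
$L = 1$ ($L = 1^{2} = 1$)
$c = -478$ ($c = \left(-478\right) 1 = -478$)
$V = 1849$ ($V = 43^{2} = 1849$)
$- \frac{39005}{V - c} = - \frac{39005}{1849 - -478} = - \frac{39005}{1849 + 478} = - \frac{39005}{2327}$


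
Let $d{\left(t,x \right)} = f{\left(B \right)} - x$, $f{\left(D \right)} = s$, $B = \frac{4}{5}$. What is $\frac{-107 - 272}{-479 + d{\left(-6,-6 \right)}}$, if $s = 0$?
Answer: $\frac{379}{473} \approx 0.80127$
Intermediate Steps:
$B = \frac{4}{5}$ ($B = 4 \cdot \frac{1}{5} = \frac{4}{5} \approx 0.8$)
$f{\left(D \right)} = 0$
$d{\left(t,x \right)} = - x$ ($d{\left(t,x \right)} = 0 - x = - x$)
$\frac{-107 - 272}{-479 + d{\left(-6,-6 \right)}} = \frac{-107 - 272}{-479 - -6} = - \frac{379}{-479 + 6} = - \frac{379}{-473} = \left(-379\right) \left(- \frac{1}{473}\right) = \frac{379}{473}$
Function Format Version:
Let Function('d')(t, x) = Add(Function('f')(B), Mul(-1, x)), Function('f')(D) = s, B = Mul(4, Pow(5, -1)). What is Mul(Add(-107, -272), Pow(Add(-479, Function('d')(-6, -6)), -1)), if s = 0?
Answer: Rational(379, 473) ≈ 0.80127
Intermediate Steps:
B = Rational(4, 5) (B = Mul(4, Rational(1, 5)) = Rational(4, 5) ≈ 0.80000)
Function('f')(D) = 0
Function('d')(t, x) = Mul(-1, x) (Function('d')(t, x) = Add(0, Mul(-1, x)) = Mul(-1, x))
Mul(Add(-107, -272), Pow(Add(-479, Function('d')(-6, -6)), -1)) = Mul(Add(-107, -272), Pow(Add(-479, Mul(-1, -6)), -1)) = Mul(-379, Pow(Add(-479, 6), -1)) = Mul(-379, Pow(-473, -1)) = Mul(-379, Rational(-1, 473)) = Rational(379, 473)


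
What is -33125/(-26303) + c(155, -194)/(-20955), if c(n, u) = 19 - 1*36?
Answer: 694581526/551179365 ≈ 1.2602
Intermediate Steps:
c(n, u) = -17 (c(n, u) = 19 - 36 = -17)
-33125/(-26303) + c(155, -194)/(-20955) = -33125/(-26303) - 17/(-20955) = -33125*(-1/26303) - 17*(-1/20955) = 33125/26303 + 17/20955 = 694581526/551179365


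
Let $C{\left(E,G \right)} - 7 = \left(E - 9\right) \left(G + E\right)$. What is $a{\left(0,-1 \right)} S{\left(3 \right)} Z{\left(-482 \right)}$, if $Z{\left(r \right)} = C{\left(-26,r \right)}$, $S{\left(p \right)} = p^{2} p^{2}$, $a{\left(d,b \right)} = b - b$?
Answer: $0$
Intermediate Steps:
$a{\left(d,b \right)} = 0$
$S{\left(p \right)} = p^{4}$
$C{\left(E,G \right)} = 7 + \left(-9 + E\right) \left(E + G\right)$ ($C{\left(E,G \right)} = 7 + \left(E - 9\right) \left(G + E\right) = 7 + \left(-9 + E\right) \left(E + G\right)$)
$Z{\left(r \right)} = 917 - 35 r$ ($Z{\left(r \right)} = 7 + \left(-26\right)^{2} - -234 - 9 r - 26 r = 7 + 676 + 234 - 9 r - 26 r = 917 - 35 r$)
$a{\left(0,-1 \right)} S{\left(3 \right)} Z{\left(-482 \right)} = 0 \cdot 3^{4} \left(917 - -16870\right) = 0 \cdot 81 \left(917 + 16870\right) = 0 \cdot 17787 = 0$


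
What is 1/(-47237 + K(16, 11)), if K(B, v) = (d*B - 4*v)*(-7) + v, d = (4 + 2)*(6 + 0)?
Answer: -1/50950 ≈ -1.9627e-5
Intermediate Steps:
d = 36 (d = 6*6 = 36)
K(B, v) = -252*B + 29*v (K(B, v) = (36*B - 4*v)*(-7) + v = (-4*v + 36*B)*(-7) + v = (-252*B + 28*v) + v = -252*B + 29*v)
1/(-47237 + K(16, 11)) = 1/(-47237 + (-252*16 + 29*11)) = 1/(-47237 + (-4032 + 319)) = 1/(-47237 - 3713) = 1/(-50950) = -1/50950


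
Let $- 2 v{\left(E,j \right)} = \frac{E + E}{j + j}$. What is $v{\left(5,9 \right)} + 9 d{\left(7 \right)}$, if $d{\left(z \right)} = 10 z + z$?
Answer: $\frac{12469}{18} \approx 692.72$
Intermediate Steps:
$v{\left(E,j \right)} = - \frac{E}{2 j}$ ($v{\left(E,j \right)} = - \frac{\left(E + E\right) \frac{1}{j + j}}{2} = - \frac{2 E \frac{1}{2 j}}{2} = - \frac{E \frac{1}{j}}{2} = - \frac{E}{2 j}$)
$d{\left(z \right)} = 11 z$
$v{\left(5,9 \right)} + 9 d{\left(7 \right)} = \left(- \frac{1}{2}\right) 5 \cdot \frac{1}{9} + 9 \cdot 11 \cdot 7 = \left(- \frac{1}{2}\right) 5 \cdot \frac{1}{9} + 9 \cdot 77 = - \frac{5}{18} + 693 = \frac{12469}{18}$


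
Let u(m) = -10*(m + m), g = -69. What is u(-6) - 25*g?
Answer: 1845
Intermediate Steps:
u(m) = -20*m
u(-6) - 25*g = -20*(-6) - 25*(-69) = 120 + 1725 = 1845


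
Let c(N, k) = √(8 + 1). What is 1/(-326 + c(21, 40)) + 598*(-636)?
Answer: -122845945/323 ≈ -3.8033e+5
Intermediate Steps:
c(N, k) = 3 (c(N, k) = √9 = 3)
1/(-326 + c(21, 40)) + 598*(-636) = 1/(-326 + 3) + 598*(-636) = 1/(-323) - 380328 = -1/323 - 380328 = -122845945/323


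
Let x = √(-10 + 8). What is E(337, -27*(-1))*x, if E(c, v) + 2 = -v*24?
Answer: -650*I*√2 ≈ -919.24*I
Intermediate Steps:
E(c, v) = -2 - 24*v (E(c, v) = -2 - v*24 = -2 - 24*v)
x = I*√2 (x = √(-2) = I*√2 ≈ 1.4142*I)
E(337, -27*(-1))*x = (-2 - (-648)*(-1))*(I*√2) = (-2 - 24*27)*(I*√2) = (-2 - 648)*(I*√2) = -650*I*√2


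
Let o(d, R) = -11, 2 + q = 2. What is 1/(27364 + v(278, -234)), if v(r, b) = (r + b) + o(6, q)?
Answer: 1/27397 ≈ 3.6500e-5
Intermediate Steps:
q = 0 (q = -2 + 2 = 0)
v(r, b) = -11 + b + r (v(r, b) = (r + b) - 11 = (b + r) - 11 = -11 + b + r)
1/(27364 + v(278, -234)) = 1/(27364 + (-11 - 234 + 278)) = 1/(27364 + 33) = 1/27397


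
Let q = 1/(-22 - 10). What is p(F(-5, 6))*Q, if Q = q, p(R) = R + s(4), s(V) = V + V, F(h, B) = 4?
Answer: -3/8 ≈ -0.37500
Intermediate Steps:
s(V) = 2*V
p(R) = 8 + R (p(R) = R + 2*4 = R + 8 = 8 + R)
q = -1/32 (q = 1/(-32) = -1/32 ≈ -0.031250)
Q = -1/32 ≈ -0.031250
p(F(-5, 6))*Q = (8 + 4)*(-1/32) = 12*(-1/32) = -3/8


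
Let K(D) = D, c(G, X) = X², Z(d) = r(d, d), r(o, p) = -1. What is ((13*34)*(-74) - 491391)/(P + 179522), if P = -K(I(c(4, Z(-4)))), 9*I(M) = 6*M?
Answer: -1572297/538564 ≈ -2.9194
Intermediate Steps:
Z(d) = -1
I(M) = 2*M/3 (I(M) = (6*M)/9 = 2*M/3)
P = -⅔ (P = -2*(-1)²/3 = -2/3 = -1*⅔ = -⅔ ≈ -0.66667)
((13*34)*(-74) - 491391)/(P + 179522) = ((13*34)*(-74) - 491391)/(-⅔ + 179522) = (442*(-74) - 491391)/(538564/3) = (-32708 - 491391)*(3/538564) = -524099*3/538564 = -1572297/538564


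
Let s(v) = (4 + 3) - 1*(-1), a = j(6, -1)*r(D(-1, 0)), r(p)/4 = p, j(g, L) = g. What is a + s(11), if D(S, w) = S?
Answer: -16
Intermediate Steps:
r(p) = 4*p
a = -24 (a = 6*(4*(-1)) = 6*(-4) = -24)
s(v) = 8 (s(v) = 7 + 1 = 8)
a + s(11) = -24 + 8 = -16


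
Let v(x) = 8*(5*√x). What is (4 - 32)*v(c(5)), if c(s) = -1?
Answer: -1120*I ≈ -1120.0*I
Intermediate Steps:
v(x) = 40*√x
(4 - 32)*v(c(5)) = (4 - 32)*(40*√(-1)) = -1120*I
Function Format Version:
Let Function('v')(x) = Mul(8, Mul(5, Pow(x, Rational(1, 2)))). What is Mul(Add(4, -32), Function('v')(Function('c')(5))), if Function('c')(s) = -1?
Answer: Mul(-1120, I) ≈ Mul(-1120.0, I)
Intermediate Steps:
Function('v')(x) = Mul(40, Pow(x, Rational(1, 2)))
Mul(Add(4, -32), Function('v')(Function('c')(5))) = Mul(Add(4, -32), Mul(40, Pow(-1, Rational(1, 2)))) = Mul(-28, Mul(40, I)) = Mul(-1120, I)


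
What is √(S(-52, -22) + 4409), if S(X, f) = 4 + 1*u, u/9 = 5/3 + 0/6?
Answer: 6*√123 ≈ 66.543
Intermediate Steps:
u = 15 (u = 9*(5/3 + 0/6) = 9*(5*(⅓) + 0*(⅙)) = 9*(5/3 + 0) = 9*(5/3) = 15)
S(X, f) = 19 (S(X, f) = 4 + 1*15 = 4 + 15 = 19)
√(S(-52, -22) + 4409) = √(19 + 4409) = √4428 = 6*√123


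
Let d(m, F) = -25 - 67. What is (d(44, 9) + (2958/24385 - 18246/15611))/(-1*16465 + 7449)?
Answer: 4427597624/429019862845 ≈ 0.010320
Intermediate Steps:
d(m, F) = -92
(d(44, 9) + (2958/24385 - 18246/15611))/(-1*16465 + 7449) = (-92 + (2958/24385 - 18246/15611))/(-1*16465 + 7449) = (-92 + (2958*(1/24385) - 18246*1/15611))/(-16465 + 7449) = (-92 + (2958/24385 - 18246/15611))/(-9016) = (-92 - 398751372/380674235)*(-1/9016) = -35420780992/380674235*(-1/9016) = 4427597624/429019862845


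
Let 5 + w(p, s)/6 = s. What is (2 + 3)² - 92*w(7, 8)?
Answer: -1631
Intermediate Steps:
w(p, s) = -30 + 6*s
(2 + 3)² - 92*w(7, 8) = (2 + 3)² - 92*(-30 + 6*8) = 5² - 92*(-30 + 48) = 25 - 92*18 = 25 - 1656 = -1631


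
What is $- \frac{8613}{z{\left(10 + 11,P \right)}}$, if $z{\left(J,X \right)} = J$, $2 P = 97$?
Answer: $- \frac{2871}{7} \approx -410.14$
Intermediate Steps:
$P = \frac{97}{2}$ ($P = \frac{1}{2} \cdot 97 = \frac{97}{2} \approx 48.5$)
$- \frac{8613}{z{\left(10 + 11,P \right)}} = - \frac{8613}{10 + 11} = - \frac{8613}{21} = \left(-8613\right) \frac{1}{21} = - \frac{2871}{7}$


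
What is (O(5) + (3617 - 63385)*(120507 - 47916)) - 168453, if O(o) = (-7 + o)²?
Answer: -4338787337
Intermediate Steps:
(O(5) + (3617 - 63385)*(120507 - 47916)) - 168453 = ((-7 + 5)² + (3617 - 63385)*(120507 - 47916)) - 168453 = ((-2)² - 59768*72591) - 168453 = (4 - 4338618888) - 168453 = -4338618884 - 168453 = -4338787337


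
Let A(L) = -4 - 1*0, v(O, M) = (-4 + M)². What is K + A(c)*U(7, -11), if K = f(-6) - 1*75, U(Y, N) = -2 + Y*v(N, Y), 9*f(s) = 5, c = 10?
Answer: -2866/9 ≈ -318.44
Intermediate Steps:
A(L) = -4 (A(L) = -4 + 0 = -4)
f(s) = 5/9 (f(s) = (⅑)*5 = 5/9)
U(Y, N) = -2 + Y*(-4 + Y)²
K = -670/9 (K = 5/9 - 1*75 = 5/9 - 75 = -670/9 ≈ -74.444)
K + A(c)*U(7, -11) = -670/9 - 4*(-2 + 7*(-4 + 7)²) = -670/9 - 4*(-2 + 7*3²) = -670/9 - 4*(-2 + 7*9) = -670/9 - 4*(-2 + 63) = -670/9 - 4*61 = -670/9 - 244 = -2866/9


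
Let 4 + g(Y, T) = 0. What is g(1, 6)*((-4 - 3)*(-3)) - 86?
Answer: -170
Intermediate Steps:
g(Y, T) = -4 (g(Y, T) = -4 + 0 = -4)
g(1, 6)*((-4 - 3)*(-3)) - 86 = -4*(-4 - 3)*(-3) - 86 = -(-28)*(-3) - 86 = -4*21 - 86 = -84 - 86 = -170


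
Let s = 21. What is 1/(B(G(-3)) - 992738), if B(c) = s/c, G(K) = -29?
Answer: -29/28789423 ≈ -1.0073e-6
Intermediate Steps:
B(c) = 21/c
1/(B(G(-3)) - 992738) = 1/(21/(-29) - 992738) = 1/(21*(-1/29) - 992738) = 1/(-21/29 - 992738) = 1/(-28789423/29) = -29/28789423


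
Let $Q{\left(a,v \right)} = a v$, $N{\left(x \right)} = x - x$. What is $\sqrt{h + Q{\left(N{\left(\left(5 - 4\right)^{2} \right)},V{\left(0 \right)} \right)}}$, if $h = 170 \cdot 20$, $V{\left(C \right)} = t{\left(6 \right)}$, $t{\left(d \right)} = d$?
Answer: $10 \sqrt{34} \approx 58.31$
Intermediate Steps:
$N{\left(x \right)} = 0$
$V{\left(C \right)} = 6$
$h = 3400$
$\sqrt{h + Q{\left(N{\left(\left(5 - 4\right)^{2} \right)},V{\left(0 \right)} \right)}} = \sqrt{3400 + 0 \cdot 6} = \sqrt{3400 + 0} = \sqrt{3400} = 10 \sqrt{34}$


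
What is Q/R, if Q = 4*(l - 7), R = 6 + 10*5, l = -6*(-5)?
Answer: 23/14 ≈ 1.6429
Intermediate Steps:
l = 30
R = 56 (R = 6 + 50 = 56)
Q = 92 (Q = 4*(30 - 7) = 4*23 = 92)
Q/R = 92/56 = 92*(1/56) = 23/14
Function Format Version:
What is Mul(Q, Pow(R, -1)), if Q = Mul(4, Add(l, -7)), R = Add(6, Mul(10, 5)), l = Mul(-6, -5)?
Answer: Rational(23, 14) ≈ 1.6429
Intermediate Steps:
l = 30
R = 56 (R = Add(6, 50) = 56)
Q = 92 (Q = Mul(4, Add(30, -7)) = Mul(4, 23) = 92)
Mul(Q, Pow(R, -1)) = Mul(92, Pow(56, -1)) = Mul(92, Rational(1, 56)) = Rational(23, 14)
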